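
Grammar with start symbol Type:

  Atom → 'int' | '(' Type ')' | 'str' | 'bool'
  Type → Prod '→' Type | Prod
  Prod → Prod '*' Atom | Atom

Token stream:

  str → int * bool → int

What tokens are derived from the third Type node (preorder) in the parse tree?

[Type [Prod [Atom str]] → [Type [Prod [Prod [Atom int]] * [Atom bool]] → [Type [Prod [Atom int]]]]]

int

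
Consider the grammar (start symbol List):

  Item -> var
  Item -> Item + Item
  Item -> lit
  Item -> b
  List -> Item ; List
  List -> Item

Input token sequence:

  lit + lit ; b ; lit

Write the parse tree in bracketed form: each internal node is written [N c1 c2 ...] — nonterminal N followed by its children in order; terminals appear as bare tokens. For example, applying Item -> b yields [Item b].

List
Item ; List
Item + Item ; List
lit + Item ; List
lit + lit ; List
lit + lit ; Item ; List
lit + lit ; b ; List
lit + lit ; b ; Item
lit + lit ; b ; lit

[List [Item [Item lit] + [Item lit]] ; [List [Item b] ; [List [Item lit]]]]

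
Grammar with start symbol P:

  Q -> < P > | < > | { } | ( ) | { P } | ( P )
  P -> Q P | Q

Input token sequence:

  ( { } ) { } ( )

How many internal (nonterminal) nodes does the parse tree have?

8

[P [Q ( [P [Q { }]] )] [P [Q { }] [P [Q ( )]]]]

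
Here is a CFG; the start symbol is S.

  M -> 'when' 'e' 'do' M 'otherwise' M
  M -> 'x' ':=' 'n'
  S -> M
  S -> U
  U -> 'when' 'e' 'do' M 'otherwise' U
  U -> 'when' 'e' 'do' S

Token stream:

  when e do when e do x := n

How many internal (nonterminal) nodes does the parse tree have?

[S [U when e do [S [U when e do [S [M x := n]]]]]]

6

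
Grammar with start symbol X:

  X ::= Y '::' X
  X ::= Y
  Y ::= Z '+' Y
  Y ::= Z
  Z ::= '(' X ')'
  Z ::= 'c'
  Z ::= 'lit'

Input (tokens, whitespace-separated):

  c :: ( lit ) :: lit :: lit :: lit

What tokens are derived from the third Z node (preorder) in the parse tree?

lit

[X [Y [Z c]] :: [X [Y [Z ( [X [Y [Z lit]]] )]] :: [X [Y [Z lit]] :: [X [Y [Z lit]] :: [X [Y [Z lit]]]]]]]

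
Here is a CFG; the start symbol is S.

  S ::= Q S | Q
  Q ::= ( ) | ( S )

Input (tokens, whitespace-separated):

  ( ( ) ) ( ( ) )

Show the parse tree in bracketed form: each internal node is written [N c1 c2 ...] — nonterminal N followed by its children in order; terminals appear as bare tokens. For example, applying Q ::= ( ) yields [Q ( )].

[S [Q ( [S [Q ( )]] )] [S [Q ( [S [Q ( )]] )]]]

S
Q S
( S ) S
( Q ) S
( ( ) ) S
( ( ) ) Q
( ( ) ) ( S )
( ( ) ) ( Q )
( ( ) ) ( ( ) )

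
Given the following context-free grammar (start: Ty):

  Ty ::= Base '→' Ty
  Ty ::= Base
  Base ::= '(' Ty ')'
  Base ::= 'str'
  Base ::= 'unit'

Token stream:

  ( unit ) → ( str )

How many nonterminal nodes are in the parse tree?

8

[Ty [Base ( [Ty [Base unit]] )] → [Ty [Base ( [Ty [Base str]] )]]]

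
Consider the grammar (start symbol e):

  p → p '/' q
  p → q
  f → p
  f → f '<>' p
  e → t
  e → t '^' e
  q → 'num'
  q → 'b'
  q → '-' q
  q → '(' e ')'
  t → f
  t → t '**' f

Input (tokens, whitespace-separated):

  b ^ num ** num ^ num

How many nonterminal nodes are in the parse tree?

19

[e [t [f [p [q b]]]] ^ [e [t [t [f [p [q num]]]] ** [f [p [q num]]]] ^ [e [t [f [p [q num]]]]]]]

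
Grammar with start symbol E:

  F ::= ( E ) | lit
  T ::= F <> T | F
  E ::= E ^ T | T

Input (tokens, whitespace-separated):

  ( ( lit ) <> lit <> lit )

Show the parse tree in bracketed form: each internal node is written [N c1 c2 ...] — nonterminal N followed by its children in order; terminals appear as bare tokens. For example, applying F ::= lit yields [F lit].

E
T
F
( E )
( T )
( F <> T )
( ( E ) <> T )
( ( T ) <> T )
( ( F ) <> T )
( ( lit ) <> T )
( ( lit ) <> F <> T )
( ( lit ) <> lit <> T )
( ( lit ) <> lit <> F )
( ( lit ) <> lit <> lit )

[E [T [F ( [E [T [F ( [E [T [F lit]]] )] <> [T [F lit] <> [T [F lit]]]]] )]]]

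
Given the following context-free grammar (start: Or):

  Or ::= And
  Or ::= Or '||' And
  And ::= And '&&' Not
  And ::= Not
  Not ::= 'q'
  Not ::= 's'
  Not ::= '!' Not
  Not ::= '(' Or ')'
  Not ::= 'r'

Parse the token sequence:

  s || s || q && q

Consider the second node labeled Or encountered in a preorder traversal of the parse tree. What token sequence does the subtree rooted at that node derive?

s || s

[Or [Or [Or [And [Not s]]] || [And [Not s]]] || [And [And [Not q]] && [Not q]]]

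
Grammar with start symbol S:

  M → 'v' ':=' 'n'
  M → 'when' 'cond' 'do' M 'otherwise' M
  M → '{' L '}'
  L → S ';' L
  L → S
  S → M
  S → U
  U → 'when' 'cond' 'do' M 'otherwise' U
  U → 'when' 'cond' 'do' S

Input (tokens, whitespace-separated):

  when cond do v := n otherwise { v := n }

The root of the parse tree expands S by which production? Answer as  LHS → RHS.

[S [M when cond do [M v := n] otherwise [M { [L [S [M v := n]]] }]]]

S → M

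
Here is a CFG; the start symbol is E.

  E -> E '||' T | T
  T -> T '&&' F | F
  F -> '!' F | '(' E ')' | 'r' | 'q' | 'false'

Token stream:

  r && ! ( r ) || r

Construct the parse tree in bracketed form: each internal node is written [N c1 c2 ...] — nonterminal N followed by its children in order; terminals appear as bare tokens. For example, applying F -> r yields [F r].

[E [E [T [T [F r]] && [F ! [F ( [E [T [F r]]] )]]]] || [T [F r]]]

E
E || T
T || T
T && F || T
F && F || T
r && F || T
r && ! F || T
r && ! ( E ) || T
r && ! ( T ) || T
r && ! ( F ) || T
r && ! ( r ) || T
r && ! ( r ) || F
r && ! ( r ) || r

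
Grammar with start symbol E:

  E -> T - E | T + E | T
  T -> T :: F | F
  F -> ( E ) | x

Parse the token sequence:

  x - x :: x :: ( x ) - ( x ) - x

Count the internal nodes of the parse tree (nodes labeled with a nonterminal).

22

[E [T [F x]] - [E [T [T [T [F x]] :: [F x]] :: [F ( [E [T [F x]]] )]] - [E [T [F ( [E [T [F x]]] )]] - [E [T [F x]]]]]]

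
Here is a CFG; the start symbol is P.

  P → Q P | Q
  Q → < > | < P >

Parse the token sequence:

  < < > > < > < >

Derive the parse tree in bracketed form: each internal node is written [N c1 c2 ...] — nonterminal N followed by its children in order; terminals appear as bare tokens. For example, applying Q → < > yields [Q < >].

P
Q P
< P > P
< Q > P
< < > > P
< < > > Q P
< < > > < > P
< < > > < > Q
< < > > < > < >

[P [Q < [P [Q < >]] >] [P [Q < >] [P [Q < >]]]]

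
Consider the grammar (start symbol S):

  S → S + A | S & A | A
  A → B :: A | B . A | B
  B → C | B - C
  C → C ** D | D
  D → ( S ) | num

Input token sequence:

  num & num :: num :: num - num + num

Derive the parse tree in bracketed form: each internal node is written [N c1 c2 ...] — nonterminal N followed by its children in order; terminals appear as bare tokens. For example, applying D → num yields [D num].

[S [S [S [A [B [C [D num]]]]] & [A [B [C [D num]]] :: [A [B [C [D num]]] :: [A [B [B [C [D num]]] - [C [D num]]]]]]] + [A [B [C [D num]]]]]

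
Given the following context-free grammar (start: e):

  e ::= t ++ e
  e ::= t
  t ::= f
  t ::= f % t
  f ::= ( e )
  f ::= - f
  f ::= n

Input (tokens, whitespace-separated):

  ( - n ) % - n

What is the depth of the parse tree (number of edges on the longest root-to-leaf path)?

[e [t [f ( [e [t [f - [f n]]]] )] % [t [f - [f n]]]]]

7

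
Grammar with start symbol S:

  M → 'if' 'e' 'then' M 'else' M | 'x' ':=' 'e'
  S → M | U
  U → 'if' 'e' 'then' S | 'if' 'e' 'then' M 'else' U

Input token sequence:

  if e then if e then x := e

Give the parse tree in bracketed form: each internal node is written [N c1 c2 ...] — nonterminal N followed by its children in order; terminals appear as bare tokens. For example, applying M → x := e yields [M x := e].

S
U
if e then S
if e then U
if e then if e then S
if e then if e then M
if e then if e then x := e

[S [U if e then [S [U if e then [S [M x := e]]]]]]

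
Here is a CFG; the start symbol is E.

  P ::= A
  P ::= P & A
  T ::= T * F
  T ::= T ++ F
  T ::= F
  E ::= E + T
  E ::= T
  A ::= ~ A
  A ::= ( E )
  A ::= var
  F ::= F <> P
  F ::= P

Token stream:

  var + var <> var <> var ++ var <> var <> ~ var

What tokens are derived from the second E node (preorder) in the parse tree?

var

[E [E [T [F [P [A var]]]]] + [T [T [F [F [F [P [A var]]] <> [P [A var]]] <> [P [A var]]]] ++ [F [F [F [P [A var]]] <> [P [A var]]] <> [P [A ~ [A var]]]]]]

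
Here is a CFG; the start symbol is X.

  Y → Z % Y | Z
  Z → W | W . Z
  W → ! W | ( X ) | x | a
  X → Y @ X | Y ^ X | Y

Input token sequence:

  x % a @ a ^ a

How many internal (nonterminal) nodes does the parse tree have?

15

[X [Y [Z [W x]] % [Y [Z [W a]]]] @ [X [Y [Z [W a]]] ^ [X [Y [Z [W a]]]]]]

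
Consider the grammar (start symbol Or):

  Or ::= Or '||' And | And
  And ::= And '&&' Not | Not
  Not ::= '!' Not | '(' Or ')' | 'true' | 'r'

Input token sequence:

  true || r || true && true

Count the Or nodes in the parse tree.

3

[Or [Or [Or [And [Not true]]] || [And [Not r]]] || [And [And [Not true]] && [Not true]]]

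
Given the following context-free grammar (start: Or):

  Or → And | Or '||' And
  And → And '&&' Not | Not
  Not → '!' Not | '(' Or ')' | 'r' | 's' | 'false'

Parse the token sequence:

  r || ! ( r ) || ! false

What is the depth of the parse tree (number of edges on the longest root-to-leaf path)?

[Or [Or [Or [And [Not r]]] || [And [Not ! [Not ( [Or [And [Not r]]] )]]]] || [And [Not ! [Not false]]]]

8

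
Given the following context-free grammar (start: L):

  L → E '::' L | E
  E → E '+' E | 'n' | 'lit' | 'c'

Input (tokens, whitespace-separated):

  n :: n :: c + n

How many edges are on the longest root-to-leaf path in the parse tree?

[L [E n] :: [L [E n] :: [L [E [E c] + [E n]]]]]

5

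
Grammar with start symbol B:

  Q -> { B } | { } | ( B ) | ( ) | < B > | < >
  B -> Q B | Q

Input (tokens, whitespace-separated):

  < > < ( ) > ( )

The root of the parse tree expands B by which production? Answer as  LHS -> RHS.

[B [Q < >] [B [Q < [B [Q ( )]] >] [B [Q ( )]]]]

B -> Q B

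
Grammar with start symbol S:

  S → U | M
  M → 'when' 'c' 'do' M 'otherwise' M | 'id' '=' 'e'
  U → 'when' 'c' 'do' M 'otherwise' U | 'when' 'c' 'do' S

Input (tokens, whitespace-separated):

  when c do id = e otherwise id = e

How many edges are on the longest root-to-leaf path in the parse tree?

3

[S [M when c do [M id = e] otherwise [M id = e]]]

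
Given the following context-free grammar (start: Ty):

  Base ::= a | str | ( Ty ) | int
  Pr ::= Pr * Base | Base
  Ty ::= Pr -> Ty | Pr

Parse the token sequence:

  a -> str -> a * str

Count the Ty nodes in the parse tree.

3

[Ty [Pr [Base a]] -> [Ty [Pr [Base str]] -> [Ty [Pr [Pr [Base a]] * [Base str]]]]]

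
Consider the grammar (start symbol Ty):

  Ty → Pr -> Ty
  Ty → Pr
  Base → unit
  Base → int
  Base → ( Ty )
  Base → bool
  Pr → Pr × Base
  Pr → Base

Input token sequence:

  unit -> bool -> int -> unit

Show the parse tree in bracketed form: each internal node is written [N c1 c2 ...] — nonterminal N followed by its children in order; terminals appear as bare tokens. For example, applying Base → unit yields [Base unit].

Ty
Pr -> Ty
Base -> Ty
unit -> Ty
unit -> Pr -> Ty
unit -> Base -> Ty
unit -> bool -> Ty
unit -> bool -> Pr -> Ty
unit -> bool -> Base -> Ty
unit -> bool -> int -> Ty
unit -> bool -> int -> Pr
unit -> bool -> int -> Base
unit -> bool -> int -> unit

[Ty [Pr [Base unit]] -> [Ty [Pr [Base bool]] -> [Ty [Pr [Base int]] -> [Ty [Pr [Base unit]]]]]]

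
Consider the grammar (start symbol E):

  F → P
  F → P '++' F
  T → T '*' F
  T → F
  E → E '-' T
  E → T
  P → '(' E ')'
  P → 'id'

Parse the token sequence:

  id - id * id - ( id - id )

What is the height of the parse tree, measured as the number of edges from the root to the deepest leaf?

[E [E [E [T [F [P id]]]] - [T [T [F [P id]]] * [F [P id]]]] - [T [F [P ( [E [E [T [F [P id]]]] - [T [F [P id]]]] )]]]]

9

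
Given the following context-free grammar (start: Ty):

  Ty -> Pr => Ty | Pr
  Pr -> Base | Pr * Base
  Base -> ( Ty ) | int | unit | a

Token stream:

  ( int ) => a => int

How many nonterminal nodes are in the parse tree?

[Ty [Pr [Base ( [Ty [Pr [Base int]]] )]] => [Ty [Pr [Base a]] => [Ty [Pr [Base int]]]]]

12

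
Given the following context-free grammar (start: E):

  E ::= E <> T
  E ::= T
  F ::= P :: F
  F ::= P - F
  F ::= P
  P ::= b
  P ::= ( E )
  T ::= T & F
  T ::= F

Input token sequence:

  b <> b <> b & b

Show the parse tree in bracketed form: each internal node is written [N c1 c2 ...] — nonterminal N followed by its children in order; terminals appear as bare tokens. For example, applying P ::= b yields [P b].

[E [E [E [T [F [P b]]]] <> [T [F [P b]]]] <> [T [T [F [P b]]] & [F [P b]]]]

E
E <> T
E <> T <> T
T <> T <> T
F <> T <> T
P <> T <> T
b <> T <> T
b <> F <> T
b <> P <> T
b <> b <> T
b <> b <> T & F
b <> b <> F & F
b <> b <> P & F
b <> b <> b & F
b <> b <> b & P
b <> b <> b & b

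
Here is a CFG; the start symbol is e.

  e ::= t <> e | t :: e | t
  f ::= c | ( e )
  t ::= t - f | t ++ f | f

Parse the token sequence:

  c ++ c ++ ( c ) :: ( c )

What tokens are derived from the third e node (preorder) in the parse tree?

[e [t [t [t [f c]] ++ [f c]] ++ [f ( [e [t [f c]]] )]] :: [e [t [f ( [e [t [f c]]] )]]]]

( c )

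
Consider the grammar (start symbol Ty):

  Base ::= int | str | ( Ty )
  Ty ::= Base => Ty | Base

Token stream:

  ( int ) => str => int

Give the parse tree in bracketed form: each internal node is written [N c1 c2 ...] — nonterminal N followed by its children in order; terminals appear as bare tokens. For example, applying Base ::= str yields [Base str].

[Ty [Base ( [Ty [Base int]] )] => [Ty [Base str] => [Ty [Base int]]]]

Ty
Base => Ty
( Ty ) => Ty
( Base ) => Ty
( int ) => Ty
( int ) => Base => Ty
( int ) => str => Ty
( int ) => str => Base
( int ) => str => int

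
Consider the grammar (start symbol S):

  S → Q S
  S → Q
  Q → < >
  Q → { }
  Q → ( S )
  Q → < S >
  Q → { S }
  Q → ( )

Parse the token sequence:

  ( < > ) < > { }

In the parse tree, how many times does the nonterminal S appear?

4

[S [Q ( [S [Q < >]] )] [S [Q < >] [S [Q { }]]]]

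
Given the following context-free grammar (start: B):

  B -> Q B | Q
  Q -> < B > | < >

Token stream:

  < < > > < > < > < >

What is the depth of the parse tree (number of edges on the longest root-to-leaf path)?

5

[B [Q < [B [Q < >]] >] [B [Q < >] [B [Q < >] [B [Q < >]]]]]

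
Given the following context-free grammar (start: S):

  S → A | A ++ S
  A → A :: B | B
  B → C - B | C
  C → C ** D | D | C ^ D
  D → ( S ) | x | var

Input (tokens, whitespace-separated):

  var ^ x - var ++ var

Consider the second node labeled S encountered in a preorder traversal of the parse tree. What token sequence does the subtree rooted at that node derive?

var

[S [A [B [C [C [D var]] ^ [D x]] - [B [C [D var]]]]] ++ [S [A [B [C [D var]]]]]]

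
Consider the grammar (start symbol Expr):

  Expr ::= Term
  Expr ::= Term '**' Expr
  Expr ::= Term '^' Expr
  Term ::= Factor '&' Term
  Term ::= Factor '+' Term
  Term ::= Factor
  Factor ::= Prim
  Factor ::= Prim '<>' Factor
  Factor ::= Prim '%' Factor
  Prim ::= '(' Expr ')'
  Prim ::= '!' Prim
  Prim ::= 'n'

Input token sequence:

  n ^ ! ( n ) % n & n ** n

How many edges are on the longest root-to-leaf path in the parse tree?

[Expr [Term [Factor [Prim n]]] ^ [Expr [Term [Factor [Prim ! [Prim ( [Expr [Term [Factor [Prim n]]]] )]] % [Factor [Prim n]]] & [Term [Factor [Prim n]]]] ** [Expr [Term [Factor [Prim n]]]]]]

10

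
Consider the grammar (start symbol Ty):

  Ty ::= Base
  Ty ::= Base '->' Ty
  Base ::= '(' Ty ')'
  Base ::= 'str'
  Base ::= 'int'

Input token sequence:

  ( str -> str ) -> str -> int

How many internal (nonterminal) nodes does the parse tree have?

10

[Ty [Base ( [Ty [Base str] -> [Ty [Base str]]] )] -> [Ty [Base str] -> [Ty [Base int]]]]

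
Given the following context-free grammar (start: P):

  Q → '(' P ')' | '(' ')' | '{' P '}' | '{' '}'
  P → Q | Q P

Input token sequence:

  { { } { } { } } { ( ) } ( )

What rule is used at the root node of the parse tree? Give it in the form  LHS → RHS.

[P [Q { [P [Q { }] [P [Q { }] [P [Q { }]]]] }] [P [Q { [P [Q ( )]] }] [P [Q ( )]]]]

P → Q P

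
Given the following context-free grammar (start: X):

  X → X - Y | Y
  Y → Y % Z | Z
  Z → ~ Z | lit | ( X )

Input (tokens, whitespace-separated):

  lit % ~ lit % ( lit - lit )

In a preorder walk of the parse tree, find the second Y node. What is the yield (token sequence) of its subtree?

[X [Y [Y [Y [Z lit]] % [Z ~ [Z lit]]] % [Z ( [X [X [Y [Z lit]]] - [Y [Z lit]]] )]]]

lit % ~ lit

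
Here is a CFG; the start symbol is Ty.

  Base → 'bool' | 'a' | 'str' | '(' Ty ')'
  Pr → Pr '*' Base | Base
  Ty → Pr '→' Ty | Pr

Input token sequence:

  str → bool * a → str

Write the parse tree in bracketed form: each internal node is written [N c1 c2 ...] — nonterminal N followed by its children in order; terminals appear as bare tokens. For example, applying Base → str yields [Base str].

[Ty [Pr [Base str]] → [Ty [Pr [Pr [Base bool]] * [Base a]] → [Ty [Pr [Base str]]]]]

Ty
Pr → Ty
Base → Ty
str → Ty
str → Pr → Ty
str → Pr * Base → Ty
str → Base * Base → Ty
str → bool * Base → Ty
str → bool * a → Ty
str → bool * a → Pr
str → bool * a → Base
str → bool * a → str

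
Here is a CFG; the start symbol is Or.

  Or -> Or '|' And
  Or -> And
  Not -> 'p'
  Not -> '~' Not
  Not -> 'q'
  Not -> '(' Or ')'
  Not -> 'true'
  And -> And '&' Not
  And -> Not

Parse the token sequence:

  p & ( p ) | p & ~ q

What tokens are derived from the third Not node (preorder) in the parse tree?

p

[Or [Or [And [And [Not p]] & [Not ( [Or [And [Not p]]] )]]] | [And [And [Not p]] & [Not ~ [Not q]]]]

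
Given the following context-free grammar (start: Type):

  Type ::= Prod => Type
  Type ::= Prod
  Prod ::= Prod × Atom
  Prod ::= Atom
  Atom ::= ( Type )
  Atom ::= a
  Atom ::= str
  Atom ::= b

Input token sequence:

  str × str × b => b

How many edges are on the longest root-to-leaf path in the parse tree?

5

[Type [Prod [Prod [Prod [Atom str]] × [Atom str]] × [Atom b]] => [Type [Prod [Atom b]]]]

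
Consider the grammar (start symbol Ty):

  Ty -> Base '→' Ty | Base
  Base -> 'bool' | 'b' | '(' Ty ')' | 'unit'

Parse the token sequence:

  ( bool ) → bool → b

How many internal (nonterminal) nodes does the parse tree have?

[Ty [Base ( [Ty [Base bool]] )] → [Ty [Base bool] → [Ty [Base b]]]]

8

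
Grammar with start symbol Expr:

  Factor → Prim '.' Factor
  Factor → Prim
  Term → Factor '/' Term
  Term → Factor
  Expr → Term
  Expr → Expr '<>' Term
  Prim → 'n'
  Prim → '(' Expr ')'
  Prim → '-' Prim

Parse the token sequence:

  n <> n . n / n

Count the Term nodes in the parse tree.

[Expr [Expr [Term [Factor [Prim n]]]] <> [Term [Factor [Prim n] . [Factor [Prim n]]] / [Term [Factor [Prim n]]]]]

3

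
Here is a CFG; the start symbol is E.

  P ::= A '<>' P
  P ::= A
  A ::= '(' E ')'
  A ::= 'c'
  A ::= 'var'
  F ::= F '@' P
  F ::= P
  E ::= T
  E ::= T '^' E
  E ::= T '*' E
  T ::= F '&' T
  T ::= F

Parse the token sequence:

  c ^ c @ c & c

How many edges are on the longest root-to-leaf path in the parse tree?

7

[E [T [F [P [A c]]]] ^ [E [T [F [F [P [A c]]] @ [P [A c]]] & [T [F [P [A c]]]]]]]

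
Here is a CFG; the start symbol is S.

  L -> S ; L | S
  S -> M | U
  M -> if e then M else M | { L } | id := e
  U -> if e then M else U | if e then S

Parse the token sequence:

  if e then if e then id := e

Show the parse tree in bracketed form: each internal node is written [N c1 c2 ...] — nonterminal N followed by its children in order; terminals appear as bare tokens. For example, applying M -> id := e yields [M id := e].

[S [U if e then [S [U if e then [S [M id := e]]]]]]

S
U
if e then S
if e then U
if e then if e then S
if e then if e then M
if e then if e then id := e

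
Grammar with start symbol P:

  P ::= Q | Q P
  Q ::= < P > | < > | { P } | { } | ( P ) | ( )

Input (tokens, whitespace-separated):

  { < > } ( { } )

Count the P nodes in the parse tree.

[P [Q { [P [Q < >]] }] [P [Q ( [P [Q { }]] )]]]

4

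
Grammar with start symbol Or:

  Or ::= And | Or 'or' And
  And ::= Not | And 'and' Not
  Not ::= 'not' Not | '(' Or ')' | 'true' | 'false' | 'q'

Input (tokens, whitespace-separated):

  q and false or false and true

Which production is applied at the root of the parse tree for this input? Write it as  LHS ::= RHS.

Or ::= Or 'or' And

[Or [Or [And [And [Not q]] and [Not false]]] or [And [And [Not false]] and [Not true]]]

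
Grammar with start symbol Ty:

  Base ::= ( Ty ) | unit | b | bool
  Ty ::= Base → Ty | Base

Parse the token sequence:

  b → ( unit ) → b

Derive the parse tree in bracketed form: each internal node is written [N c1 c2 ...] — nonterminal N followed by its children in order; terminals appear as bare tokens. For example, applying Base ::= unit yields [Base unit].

[Ty [Base b] → [Ty [Base ( [Ty [Base unit]] )] → [Ty [Base b]]]]

Ty
Base → Ty
b → Ty
b → Base → Ty
b → ( Ty ) → Ty
b → ( Base ) → Ty
b → ( unit ) → Ty
b → ( unit ) → Base
b → ( unit ) → b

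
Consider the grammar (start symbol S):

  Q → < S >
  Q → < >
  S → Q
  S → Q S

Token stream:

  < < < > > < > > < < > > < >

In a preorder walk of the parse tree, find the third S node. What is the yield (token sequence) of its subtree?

< >

[S [Q < [S [Q < [S [Q < >]] >] [S [Q < >]]] >] [S [Q < [S [Q < >]] >] [S [Q < >]]]]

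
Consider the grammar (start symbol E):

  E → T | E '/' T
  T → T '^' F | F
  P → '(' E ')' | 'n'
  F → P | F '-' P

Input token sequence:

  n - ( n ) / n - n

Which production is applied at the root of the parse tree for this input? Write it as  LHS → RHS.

E → E '/' T

[E [E [T [F [F [P n]] - [P ( [E [T [F [P n]]]] )]]]] / [T [F [F [P n]] - [P n]]]]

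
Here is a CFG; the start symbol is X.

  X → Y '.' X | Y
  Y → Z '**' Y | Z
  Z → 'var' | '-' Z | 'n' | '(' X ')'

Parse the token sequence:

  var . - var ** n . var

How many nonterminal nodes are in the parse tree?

12

[X [Y [Z var]] . [X [Y [Z - [Z var]] ** [Y [Z n]]] . [X [Y [Z var]]]]]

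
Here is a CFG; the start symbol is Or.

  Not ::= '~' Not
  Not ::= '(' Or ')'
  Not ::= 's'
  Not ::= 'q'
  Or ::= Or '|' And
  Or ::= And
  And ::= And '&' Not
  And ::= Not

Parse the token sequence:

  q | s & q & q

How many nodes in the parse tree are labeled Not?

[Or [Or [And [Not q]]] | [And [And [And [Not s]] & [Not q]] & [Not q]]]

4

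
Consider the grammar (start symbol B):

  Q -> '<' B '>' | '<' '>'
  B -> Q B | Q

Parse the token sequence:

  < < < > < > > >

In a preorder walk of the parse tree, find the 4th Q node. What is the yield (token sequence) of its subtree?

< >

[B [Q < [B [Q < [B [Q < >] [B [Q < >]]] >]] >]]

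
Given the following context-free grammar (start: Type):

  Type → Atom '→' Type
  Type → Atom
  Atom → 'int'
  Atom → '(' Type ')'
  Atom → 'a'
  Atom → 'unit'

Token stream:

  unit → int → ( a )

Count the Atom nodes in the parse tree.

4

[Type [Atom unit] → [Type [Atom int] → [Type [Atom ( [Type [Atom a]] )]]]]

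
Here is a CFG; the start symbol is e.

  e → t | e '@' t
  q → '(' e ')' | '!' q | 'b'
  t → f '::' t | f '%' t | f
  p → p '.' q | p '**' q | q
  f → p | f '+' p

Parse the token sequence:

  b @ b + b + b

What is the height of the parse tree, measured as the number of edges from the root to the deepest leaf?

7

[e [e [t [f [p [q b]]]]] @ [t [f [f [f [p [q b]]] + [p [q b]]] + [p [q b]]]]]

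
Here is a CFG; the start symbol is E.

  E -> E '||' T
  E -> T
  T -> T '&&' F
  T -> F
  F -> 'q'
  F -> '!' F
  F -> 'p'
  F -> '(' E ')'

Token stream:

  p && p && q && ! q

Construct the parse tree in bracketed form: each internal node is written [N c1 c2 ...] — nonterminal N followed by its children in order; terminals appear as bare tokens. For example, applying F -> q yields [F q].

[E [T [T [T [T [F p]] && [F p]] && [F q]] && [F ! [F q]]]]

E
T
T && F
T && F && F
T && F && F && F
F && F && F && F
p && F && F && F
p && p && F && F
p && p && q && F
p && p && q && ! F
p && p && q && ! q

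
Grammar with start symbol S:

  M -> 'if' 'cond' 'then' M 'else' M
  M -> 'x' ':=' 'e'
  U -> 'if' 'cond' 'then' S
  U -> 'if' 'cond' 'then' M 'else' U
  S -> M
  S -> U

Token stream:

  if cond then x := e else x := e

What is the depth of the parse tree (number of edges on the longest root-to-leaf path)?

[S [M if cond then [M x := e] else [M x := e]]]

3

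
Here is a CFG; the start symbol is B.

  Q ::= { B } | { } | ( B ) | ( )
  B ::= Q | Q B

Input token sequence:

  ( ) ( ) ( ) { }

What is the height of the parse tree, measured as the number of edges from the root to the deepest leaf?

5

[B [Q ( )] [B [Q ( )] [B [Q ( )] [B [Q { }]]]]]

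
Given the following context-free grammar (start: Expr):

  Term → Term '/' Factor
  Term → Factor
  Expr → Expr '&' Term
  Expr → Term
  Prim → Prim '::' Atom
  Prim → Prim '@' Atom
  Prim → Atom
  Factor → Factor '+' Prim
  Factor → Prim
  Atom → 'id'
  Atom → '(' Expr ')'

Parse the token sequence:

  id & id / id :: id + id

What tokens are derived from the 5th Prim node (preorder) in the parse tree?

id

[Expr [Expr [Term [Factor [Prim [Atom id]]]]] & [Term [Term [Factor [Prim [Atom id]]]] / [Factor [Factor [Prim [Prim [Atom id]] :: [Atom id]]] + [Prim [Atom id]]]]]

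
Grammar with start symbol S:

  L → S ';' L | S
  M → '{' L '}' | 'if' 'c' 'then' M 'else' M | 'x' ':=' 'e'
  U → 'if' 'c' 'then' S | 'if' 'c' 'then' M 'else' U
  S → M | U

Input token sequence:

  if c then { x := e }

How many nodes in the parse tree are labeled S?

[S [U if c then [S [M { [L [S [M x := e]]] }]]]]

3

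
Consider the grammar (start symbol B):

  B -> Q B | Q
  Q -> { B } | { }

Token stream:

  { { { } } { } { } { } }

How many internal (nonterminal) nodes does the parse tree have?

12

[B [Q { [B [Q { [B [Q { }]] }] [B [Q { }] [B [Q { }] [B [Q { }]]]]] }]]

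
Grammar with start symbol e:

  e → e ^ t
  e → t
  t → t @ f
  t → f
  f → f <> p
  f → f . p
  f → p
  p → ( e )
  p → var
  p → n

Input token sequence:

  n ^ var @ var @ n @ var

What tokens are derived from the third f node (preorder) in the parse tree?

[e [e [t [f [p n]]]] ^ [t [t [t [t [f [p var]]] @ [f [p var]]] @ [f [p n]]] @ [f [p var]]]]

var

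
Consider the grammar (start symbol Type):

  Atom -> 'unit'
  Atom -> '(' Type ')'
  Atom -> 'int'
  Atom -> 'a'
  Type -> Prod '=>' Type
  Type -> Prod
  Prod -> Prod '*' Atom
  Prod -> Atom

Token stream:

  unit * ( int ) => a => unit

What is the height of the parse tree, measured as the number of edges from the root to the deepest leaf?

6

[Type [Prod [Prod [Atom unit]] * [Atom ( [Type [Prod [Atom int]]] )]] => [Type [Prod [Atom a]] => [Type [Prod [Atom unit]]]]]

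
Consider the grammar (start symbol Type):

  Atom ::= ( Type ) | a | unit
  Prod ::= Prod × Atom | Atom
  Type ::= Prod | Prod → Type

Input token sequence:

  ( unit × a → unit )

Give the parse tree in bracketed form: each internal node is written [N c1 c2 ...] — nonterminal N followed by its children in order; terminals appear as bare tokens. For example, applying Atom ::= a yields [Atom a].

Type
Prod
Atom
( Type )
( Prod → Type )
( Prod × Atom → Type )
( Atom × Atom → Type )
( unit × Atom → Type )
( unit × a → Type )
( unit × a → Prod )
( unit × a → Atom )
( unit × a → unit )

[Type [Prod [Atom ( [Type [Prod [Prod [Atom unit]] × [Atom a]] → [Type [Prod [Atom unit]]]] )]]]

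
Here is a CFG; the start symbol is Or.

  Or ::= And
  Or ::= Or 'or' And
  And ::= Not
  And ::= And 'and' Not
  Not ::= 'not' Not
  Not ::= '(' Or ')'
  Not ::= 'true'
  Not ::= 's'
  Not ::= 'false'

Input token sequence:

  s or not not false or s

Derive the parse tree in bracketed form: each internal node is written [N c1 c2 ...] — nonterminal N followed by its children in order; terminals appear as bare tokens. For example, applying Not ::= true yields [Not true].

Or
Or or And
Or or And or And
And or And or And
Not or And or And
s or And or And
s or Not or And
s or not Not or And
s or not not Not or And
s or not not false or And
s or not not false or Not
s or not not false or s

[Or [Or [Or [And [Not s]]] or [And [Not not [Not not [Not false]]]]] or [And [Not s]]]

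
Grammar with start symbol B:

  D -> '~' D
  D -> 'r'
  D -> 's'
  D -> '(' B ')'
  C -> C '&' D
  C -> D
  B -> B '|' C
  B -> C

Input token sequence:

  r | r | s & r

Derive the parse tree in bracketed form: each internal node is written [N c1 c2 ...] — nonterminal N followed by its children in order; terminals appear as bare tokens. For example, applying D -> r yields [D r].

[B [B [B [C [D r]]] | [C [D r]]] | [C [C [D s]] & [D r]]]

B
B | C
B | C | C
C | C | C
D | C | C
r | C | C
r | D | C
r | r | C
r | r | C & D
r | r | D & D
r | r | s & D
r | r | s & r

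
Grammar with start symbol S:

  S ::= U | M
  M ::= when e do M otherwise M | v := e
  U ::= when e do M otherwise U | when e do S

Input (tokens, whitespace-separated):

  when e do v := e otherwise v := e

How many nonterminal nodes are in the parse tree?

[S [M when e do [M v := e] otherwise [M v := e]]]

4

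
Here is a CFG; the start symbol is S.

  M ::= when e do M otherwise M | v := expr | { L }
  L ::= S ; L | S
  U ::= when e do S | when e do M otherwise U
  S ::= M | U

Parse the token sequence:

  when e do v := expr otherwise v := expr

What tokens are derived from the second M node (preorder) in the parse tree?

[S [M when e do [M v := expr] otherwise [M v := expr]]]

v := expr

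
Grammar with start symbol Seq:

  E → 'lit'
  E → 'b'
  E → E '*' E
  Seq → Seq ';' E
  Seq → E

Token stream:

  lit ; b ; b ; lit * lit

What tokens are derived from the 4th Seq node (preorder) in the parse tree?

lit

[Seq [Seq [Seq [Seq [E lit]] ; [E b]] ; [E b]] ; [E [E lit] * [E lit]]]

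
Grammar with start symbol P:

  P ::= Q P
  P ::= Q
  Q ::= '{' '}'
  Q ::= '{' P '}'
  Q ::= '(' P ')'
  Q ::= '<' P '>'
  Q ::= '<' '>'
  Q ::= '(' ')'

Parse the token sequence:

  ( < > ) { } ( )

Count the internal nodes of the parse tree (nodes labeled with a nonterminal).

[P [Q ( [P [Q < >]] )] [P [Q { }] [P [Q ( )]]]]

8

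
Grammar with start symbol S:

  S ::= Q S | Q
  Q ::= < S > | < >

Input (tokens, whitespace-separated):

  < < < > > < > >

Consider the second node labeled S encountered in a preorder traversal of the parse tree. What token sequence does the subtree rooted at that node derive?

< < > > < >

[S [Q < [S [Q < [S [Q < >]] >] [S [Q < >]]] >]]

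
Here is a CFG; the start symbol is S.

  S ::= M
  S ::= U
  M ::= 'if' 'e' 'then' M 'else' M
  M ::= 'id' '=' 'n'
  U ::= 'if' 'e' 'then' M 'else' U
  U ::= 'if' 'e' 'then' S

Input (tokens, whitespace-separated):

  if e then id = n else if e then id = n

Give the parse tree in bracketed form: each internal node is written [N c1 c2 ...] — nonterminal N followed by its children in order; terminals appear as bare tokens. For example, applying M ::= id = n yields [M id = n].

S
U
if e then M else U
if e then id = n else U
if e then id = n else if e then S
if e then id = n else if e then M
if e then id = n else if e then id = n

[S [U if e then [M id = n] else [U if e then [S [M id = n]]]]]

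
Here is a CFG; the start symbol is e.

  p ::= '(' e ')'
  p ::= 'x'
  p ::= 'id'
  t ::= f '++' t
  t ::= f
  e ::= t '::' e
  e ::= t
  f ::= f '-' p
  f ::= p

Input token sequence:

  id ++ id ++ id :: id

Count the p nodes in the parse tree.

4

[e [t [f [p id]] ++ [t [f [p id]] ++ [t [f [p id]]]]] :: [e [t [f [p id]]]]]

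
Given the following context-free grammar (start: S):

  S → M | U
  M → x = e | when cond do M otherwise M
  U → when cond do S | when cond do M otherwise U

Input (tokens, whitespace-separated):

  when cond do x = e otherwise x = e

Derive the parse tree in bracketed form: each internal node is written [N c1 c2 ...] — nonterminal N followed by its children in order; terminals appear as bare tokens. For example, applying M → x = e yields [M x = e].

S
M
when cond do M otherwise M
when cond do x = e otherwise M
when cond do x = e otherwise x = e

[S [M when cond do [M x = e] otherwise [M x = e]]]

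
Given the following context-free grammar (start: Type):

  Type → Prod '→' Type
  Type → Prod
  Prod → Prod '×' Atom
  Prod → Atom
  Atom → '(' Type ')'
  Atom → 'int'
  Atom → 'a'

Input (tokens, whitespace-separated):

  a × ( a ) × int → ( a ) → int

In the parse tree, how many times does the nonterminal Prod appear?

7

[Type [Prod [Prod [Prod [Atom a]] × [Atom ( [Type [Prod [Atom a]]] )]] × [Atom int]] → [Type [Prod [Atom ( [Type [Prod [Atom a]]] )]] → [Type [Prod [Atom int]]]]]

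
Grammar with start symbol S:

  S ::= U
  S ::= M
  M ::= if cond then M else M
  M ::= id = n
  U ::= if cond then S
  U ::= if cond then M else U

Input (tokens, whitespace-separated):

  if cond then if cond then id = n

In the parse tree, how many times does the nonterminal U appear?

[S [U if cond then [S [U if cond then [S [M id = n]]]]]]

2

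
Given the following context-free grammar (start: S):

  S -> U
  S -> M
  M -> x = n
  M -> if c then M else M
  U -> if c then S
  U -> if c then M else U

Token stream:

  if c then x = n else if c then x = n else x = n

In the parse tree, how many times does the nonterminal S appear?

[S [M if c then [M x = n] else [M if c then [M x = n] else [M x = n]]]]

1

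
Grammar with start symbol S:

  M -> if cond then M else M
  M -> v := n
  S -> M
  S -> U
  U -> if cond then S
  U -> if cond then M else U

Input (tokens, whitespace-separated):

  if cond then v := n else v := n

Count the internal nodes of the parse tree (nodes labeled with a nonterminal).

4

[S [M if cond then [M v := n] else [M v := n]]]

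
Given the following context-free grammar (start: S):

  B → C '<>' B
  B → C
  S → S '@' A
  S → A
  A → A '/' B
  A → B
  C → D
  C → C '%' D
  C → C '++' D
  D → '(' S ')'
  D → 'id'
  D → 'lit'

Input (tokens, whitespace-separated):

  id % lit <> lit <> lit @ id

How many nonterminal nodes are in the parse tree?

18

[S [S [A [B [C [C [D id]] % [D lit]] <> [B [C [D lit]] <> [B [C [D lit]]]]]]] @ [A [B [C [D id]]]]]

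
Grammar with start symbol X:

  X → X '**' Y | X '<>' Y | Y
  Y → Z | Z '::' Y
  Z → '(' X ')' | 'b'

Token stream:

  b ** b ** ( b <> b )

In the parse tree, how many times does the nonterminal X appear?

5

[X [X [X [Y [Z b]]] ** [Y [Z b]]] ** [Y [Z ( [X [X [Y [Z b]]] <> [Y [Z b]]] )]]]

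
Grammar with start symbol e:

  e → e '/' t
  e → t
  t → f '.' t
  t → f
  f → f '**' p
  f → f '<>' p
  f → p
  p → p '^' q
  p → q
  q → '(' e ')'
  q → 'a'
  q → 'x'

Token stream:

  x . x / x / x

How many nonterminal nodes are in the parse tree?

[e [e [e [t [f [p [q x]]] . [t [f [p [q x]]]]]] / [t [f [p [q x]]]]] / [t [f [p [q x]]]]]

19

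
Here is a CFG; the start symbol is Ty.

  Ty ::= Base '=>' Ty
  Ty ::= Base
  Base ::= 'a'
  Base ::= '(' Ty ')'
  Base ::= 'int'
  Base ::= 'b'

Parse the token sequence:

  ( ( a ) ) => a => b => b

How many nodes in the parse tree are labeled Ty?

[Ty [Base ( [Ty [Base ( [Ty [Base a]] )]] )] => [Ty [Base a] => [Ty [Base b] => [Ty [Base b]]]]]

6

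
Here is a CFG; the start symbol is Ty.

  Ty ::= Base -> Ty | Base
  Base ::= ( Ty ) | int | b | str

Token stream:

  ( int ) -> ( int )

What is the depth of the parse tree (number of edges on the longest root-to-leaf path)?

[Ty [Base ( [Ty [Base int]] )] -> [Ty [Base ( [Ty [Base int]] )]]]

5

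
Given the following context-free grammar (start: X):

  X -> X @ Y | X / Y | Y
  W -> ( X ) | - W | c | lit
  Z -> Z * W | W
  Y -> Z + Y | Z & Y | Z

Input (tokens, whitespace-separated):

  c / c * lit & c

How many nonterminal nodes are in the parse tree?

[X [X [Y [Z [W c]]]] / [Y [Z [Z [W c]] * [W lit]] & [Y [Z [W c]]]]]

13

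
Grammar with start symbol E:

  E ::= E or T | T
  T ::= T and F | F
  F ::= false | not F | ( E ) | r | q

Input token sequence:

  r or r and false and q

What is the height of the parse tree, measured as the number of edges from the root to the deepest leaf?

5

[E [E [T [F r]]] or [T [T [T [F r]] and [F false]] and [F q]]]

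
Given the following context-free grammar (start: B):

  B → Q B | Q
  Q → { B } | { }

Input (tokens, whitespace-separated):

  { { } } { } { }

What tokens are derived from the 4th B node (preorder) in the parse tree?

[B [Q { [B [Q { }]] }] [B [Q { }] [B [Q { }]]]]

{ }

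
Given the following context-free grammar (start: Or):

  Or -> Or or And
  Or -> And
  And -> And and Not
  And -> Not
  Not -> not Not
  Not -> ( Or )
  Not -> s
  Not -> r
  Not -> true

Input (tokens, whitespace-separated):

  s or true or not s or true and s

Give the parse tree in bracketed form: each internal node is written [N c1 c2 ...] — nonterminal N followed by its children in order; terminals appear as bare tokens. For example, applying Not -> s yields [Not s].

Or
Or or And
Or or And or And
Or or And or And or And
And or And or And or And
Not or And or And or And
s or And or And or And
s or Not or And or And
s or true or And or And
s or true or Not or And
s or true or not Not or And
s or true or not s or And
s or true or not s or And and Not
s or true or not s or Not and Not
s or true or not s or true and Not
s or true or not s or true and s

[Or [Or [Or [Or [And [Not s]]] or [And [Not true]]] or [And [Not not [Not s]]]] or [And [And [Not true]] and [Not s]]]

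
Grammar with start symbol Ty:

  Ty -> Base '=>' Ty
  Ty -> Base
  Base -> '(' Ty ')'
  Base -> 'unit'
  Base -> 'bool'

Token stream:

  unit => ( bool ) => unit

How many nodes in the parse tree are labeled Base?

[Ty [Base unit] => [Ty [Base ( [Ty [Base bool]] )] => [Ty [Base unit]]]]

4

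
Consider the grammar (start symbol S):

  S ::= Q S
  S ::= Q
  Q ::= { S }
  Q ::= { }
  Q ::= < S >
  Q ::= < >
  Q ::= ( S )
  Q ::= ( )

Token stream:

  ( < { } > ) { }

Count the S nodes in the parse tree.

4

[S [Q ( [S [Q < [S [Q { }]] >]] )] [S [Q { }]]]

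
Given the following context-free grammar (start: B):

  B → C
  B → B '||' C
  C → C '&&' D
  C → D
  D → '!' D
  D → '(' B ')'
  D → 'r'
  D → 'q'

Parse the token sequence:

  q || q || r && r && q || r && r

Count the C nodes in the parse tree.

[B [B [B [B [C [D q]]] || [C [D q]]] || [C [C [C [D r]] && [D r]] && [D q]]] || [C [C [D r]] && [D r]]]

7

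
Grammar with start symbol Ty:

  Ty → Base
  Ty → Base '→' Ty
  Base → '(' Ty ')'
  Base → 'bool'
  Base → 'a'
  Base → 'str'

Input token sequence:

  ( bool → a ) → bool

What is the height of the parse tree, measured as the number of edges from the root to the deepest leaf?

[Ty [Base ( [Ty [Base bool] → [Ty [Base a]]] )] → [Ty [Base bool]]]

5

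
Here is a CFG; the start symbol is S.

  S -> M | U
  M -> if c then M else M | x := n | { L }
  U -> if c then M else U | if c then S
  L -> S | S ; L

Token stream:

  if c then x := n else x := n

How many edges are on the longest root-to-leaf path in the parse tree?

3

[S [M if c then [M x := n] else [M x := n]]]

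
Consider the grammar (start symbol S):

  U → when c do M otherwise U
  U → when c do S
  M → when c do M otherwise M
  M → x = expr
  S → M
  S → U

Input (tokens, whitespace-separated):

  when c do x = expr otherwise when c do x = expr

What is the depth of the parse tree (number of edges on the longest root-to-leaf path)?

[S [U when c do [M x = expr] otherwise [U when c do [S [M x = expr]]]]]

5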